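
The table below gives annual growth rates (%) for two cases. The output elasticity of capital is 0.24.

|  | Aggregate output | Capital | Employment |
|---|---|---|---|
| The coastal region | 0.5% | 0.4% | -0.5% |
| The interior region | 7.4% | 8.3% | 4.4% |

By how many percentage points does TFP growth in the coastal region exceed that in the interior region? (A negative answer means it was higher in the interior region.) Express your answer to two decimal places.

-1.28 percentage points

Labor's share = 1 − 0.24 = 0.76.
The coastal region: TFP = 0.5 − 0.096 + 0.38 = 0.784%.
The interior region: TFP = 7.4 − 1.992 − 3.344 = 2.064%.
Difference = 0.784 − (2.064) = -1.28 pp.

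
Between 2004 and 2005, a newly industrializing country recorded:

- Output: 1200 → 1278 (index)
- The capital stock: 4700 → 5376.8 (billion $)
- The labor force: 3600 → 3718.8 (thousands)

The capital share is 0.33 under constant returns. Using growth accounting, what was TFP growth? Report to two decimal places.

-0.46%

Output growth = (1278 − 1200) / 1200 = 6.5%.
The capital stock growth = (5376.8 − 4700) / 4700 = 14.4%.
The labor force growth = (3718.8 − 3600) / 3600 = 3.3%.
Labor's share = 1 − 0.33 = 0.67.
The capital stock: 0.33 × 14.4 = 4.752 pp.
The labor force: 0.67 × 3.3 = 2.211 pp.
TFP growth = 6.5 − 6.963 = -0.463%.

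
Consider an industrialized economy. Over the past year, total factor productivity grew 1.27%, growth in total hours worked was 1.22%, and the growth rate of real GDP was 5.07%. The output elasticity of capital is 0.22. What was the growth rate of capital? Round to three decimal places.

Labor's share = 1 − 0.22 = 0.78.
gY = gA + 0.78×1.22 + 0.22×g.
0.22×g = 5.07 − 1.27 − 0.9516 = 2.8484.
g = 2.8484 / 0.22 = 12.94727%.

12.947%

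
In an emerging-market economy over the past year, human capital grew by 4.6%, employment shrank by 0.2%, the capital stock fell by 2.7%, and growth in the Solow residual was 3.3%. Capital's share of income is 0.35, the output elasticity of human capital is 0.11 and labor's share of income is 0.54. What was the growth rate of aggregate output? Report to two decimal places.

2.75%

Labor's share = 1 − 0.35 − 0.11 = 0.54.
The capital stock: 0.35 × (-2.7) = -0.945 pp.
Human capital: 0.11 × 4.6 = 0.506 pp.
Employment: 0.54 × (-0.2) = -0.108 pp.
Output growth = 3.3 + (-0.547) = 2.753%.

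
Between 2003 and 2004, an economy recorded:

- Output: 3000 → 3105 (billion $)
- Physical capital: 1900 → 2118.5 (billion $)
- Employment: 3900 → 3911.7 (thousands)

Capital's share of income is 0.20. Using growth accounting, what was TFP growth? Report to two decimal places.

TFP grew 0.96%.

Output growth = (3105 − 3000) / 3000 = 3.5%.
Physical capital growth = (2118.5 − 1900) / 1900 = 11.5%.
Employment growth = (3911.7 − 3900) / 3900 = 0.3%.
Labor's share = 1 − 0.2 = 0.8.
Physical capital: 0.2 × 11.5 = 2.3 pp.
Employment: 0.8 × 0.3 = 0.24 pp.
TFP growth = 3.5 − 2.54 = 0.96%.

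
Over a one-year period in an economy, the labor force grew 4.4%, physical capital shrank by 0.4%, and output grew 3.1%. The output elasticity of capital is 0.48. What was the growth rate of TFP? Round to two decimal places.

1.00%

Labor's share = 1 − 0.48 = 0.52.
Physical capital: 0.48 × (-0.4) = -0.192 pp.
The labor force: 0.52 × 4.4 = 2.288 pp.
TFP growth = 3.1 − 2.096 = 1.004%.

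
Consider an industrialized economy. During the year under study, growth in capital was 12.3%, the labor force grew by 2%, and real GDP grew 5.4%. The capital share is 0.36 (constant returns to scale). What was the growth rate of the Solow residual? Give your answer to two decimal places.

-0.31%

Labor's share = 1 − 0.36 = 0.64.
Capital: 0.36 × 12.3 = 4.428 pp.
The labor force: 0.64 × 2 = 1.28 pp.
TFP growth = 5.4 − 5.708 = -0.308%.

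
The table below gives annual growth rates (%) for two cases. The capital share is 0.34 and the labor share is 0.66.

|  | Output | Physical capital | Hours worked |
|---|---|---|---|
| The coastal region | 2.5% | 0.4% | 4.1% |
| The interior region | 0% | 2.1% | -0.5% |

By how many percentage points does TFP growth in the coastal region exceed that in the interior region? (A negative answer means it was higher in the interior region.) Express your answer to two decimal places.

0.04 percentage points

Labor's share = 1 − 0.34 = 0.66.
The coastal region: TFP = 2.5 − 0.136 − 2.706 = -0.342%.
The interior region: TFP = 0 − 0.714 + 0.33 = -0.384%.
Difference = -0.342 − (-0.384) = 0.042 pp.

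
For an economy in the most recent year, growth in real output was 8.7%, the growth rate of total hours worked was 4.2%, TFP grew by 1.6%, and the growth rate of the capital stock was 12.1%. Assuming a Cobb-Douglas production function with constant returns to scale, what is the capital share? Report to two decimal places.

α = 0.37

gY = gA + α·gK + (1−α)·gL, so gY − gA − gL = α(gK − gL).
8.7 − 1.6 − 4.2 = α × (12.1 − 4.2).
2.9 = 7.9 α, so α = 0.3671.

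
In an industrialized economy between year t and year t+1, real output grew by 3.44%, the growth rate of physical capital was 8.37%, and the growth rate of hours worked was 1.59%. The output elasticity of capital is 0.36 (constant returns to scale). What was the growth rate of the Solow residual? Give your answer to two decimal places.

-0.59%

Labor's share = 1 − 0.36 = 0.64.
Physical capital: 0.36 × 8.37 = 3.0132 pp.
Hours worked: 0.64 × 1.59 = 1.0176 pp.
TFP growth = 3.44 − 4.0308 = -0.5908%.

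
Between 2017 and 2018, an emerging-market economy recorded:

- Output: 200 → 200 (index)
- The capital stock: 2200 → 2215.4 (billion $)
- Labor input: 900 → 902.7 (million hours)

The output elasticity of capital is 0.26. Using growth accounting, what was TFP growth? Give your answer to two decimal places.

-0.40%

Output growth = (200 − 200) / 200 = 0%.
The capital stock growth = (2215.4 − 2200) / 2200 = 0.7%.
Labor input growth = (902.7 − 900) / 900 = 0.3%.
Labor's share = 1 − 0.26 = 0.74.
The capital stock: 0.26 × 0.7 = 0.182 pp.
Labor input: 0.74 × 0.3 = 0.222 pp.
TFP growth = 0 − 0.404 = -0.404%.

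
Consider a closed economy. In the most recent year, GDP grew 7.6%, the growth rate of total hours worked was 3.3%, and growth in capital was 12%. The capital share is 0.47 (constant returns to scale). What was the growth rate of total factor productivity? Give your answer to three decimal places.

Labor's share = 1 − 0.47 = 0.53.
Capital: 0.47 × 12 = 5.64 pp.
Total hours worked: 0.53 × 3.3 = 1.749 pp.
TFP growth = 7.6 − 7.389 = 0.211%.

Total factor productivity growth was 0.211%.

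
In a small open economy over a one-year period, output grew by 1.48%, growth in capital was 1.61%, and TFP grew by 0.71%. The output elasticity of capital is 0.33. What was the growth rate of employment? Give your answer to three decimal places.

0.356%

Labor's share = 1 − 0.33 = 0.67.
gY = gA + 0.33×1.61 + 0.67×g.
0.67×g = 1.48 − 0.71 − 0.5313 = 0.2387.
g = 0.2387 / 0.67 = 0.35627%.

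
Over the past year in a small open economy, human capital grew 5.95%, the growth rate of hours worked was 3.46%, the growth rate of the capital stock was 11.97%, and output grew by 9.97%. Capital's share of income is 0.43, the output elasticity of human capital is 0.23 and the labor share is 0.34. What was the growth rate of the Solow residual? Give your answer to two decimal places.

The Solow residual growth was 2.28%.

Labor's share = 1 − 0.43 − 0.23 = 0.34.
The capital stock: 0.43 × 11.97 = 5.1471 pp.
Human capital: 0.23 × 5.95 = 1.3685 pp.
Hours worked: 0.34 × 3.46 = 1.1764 pp.
TFP growth = 9.97 − 7.692 = 2.278%.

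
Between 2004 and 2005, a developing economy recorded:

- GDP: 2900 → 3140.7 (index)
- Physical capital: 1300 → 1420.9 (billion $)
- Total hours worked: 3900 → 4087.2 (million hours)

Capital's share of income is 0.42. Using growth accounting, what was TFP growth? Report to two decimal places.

GDP growth = (3140.7 − 2900) / 2900 = 8.3%.
Physical capital growth = (1420.9 − 1300) / 1300 = 9.3%.
Total hours worked growth = (4087.2 − 3900) / 3900 = 4.8%.
Labor's share = 1 − 0.42 = 0.58.
Physical capital: 0.42 × 9.3 = 3.906 pp.
Total hours worked: 0.58 × 4.8 = 2.784 pp.
TFP growth = 8.3 − 6.69 = 1.61%.

1.61%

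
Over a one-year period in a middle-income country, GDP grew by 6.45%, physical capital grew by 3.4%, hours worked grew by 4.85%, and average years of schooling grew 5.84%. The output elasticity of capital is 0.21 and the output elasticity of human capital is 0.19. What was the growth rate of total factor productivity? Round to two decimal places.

1.72%

Labor's share = 1 − 0.21 − 0.19 = 0.6.
Physical capital: 0.21 × 3.4 = 0.714 pp.
Average years of schooling: 0.19 × 5.84 = 1.1096 pp.
Hours worked: 0.6 × 4.85 = 2.91 pp.
TFP growth = 6.45 − 4.7336 = 1.7164%.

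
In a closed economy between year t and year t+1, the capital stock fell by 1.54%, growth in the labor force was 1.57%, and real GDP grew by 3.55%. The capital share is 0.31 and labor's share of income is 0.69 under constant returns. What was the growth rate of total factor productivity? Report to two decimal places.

Total factor productivity grew 2.94%.

Labor's share = 1 − 0.31 = 0.69.
The capital stock: 0.31 × (-1.54) = -0.4774 pp.
The labor force: 0.69 × 1.57 = 1.0833 pp.
TFP growth = 3.55 − 0.6059 = 2.9441%.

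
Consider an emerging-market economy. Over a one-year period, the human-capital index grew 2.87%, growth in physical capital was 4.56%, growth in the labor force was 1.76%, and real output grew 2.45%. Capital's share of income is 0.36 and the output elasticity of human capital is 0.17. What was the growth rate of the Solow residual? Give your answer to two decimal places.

Labor's share = 1 − 0.36 − 0.17 = 0.47.
Physical capital: 0.36 × 4.56 = 1.6416 pp.
The human-capital index: 0.17 × 2.87 = 0.4879 pp.
The labor force: 0.47 × 1.76 = 0.8272 pp.
TFP growth = 2.45 − 2.9567 = -0.5067%.

-0.51%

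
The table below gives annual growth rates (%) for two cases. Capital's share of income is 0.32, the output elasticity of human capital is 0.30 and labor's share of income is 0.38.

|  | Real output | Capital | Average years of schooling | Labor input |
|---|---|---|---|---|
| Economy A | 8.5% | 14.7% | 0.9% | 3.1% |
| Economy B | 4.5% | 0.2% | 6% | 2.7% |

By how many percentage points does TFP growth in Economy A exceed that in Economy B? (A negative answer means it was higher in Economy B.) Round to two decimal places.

Labor's share = 1 − 0.32 − 0.3 = 0.38.
Economy A: TFP = 8.5 − 4.704 − 0.27 − 1.178 = 2.348%.
Economy B: TFP = 4.5 − 0.064 − 1.8 − 1.026 = 1.61%.
Difference = 2.348 − (1.61) = 0.738 pp.

0.74 percentage points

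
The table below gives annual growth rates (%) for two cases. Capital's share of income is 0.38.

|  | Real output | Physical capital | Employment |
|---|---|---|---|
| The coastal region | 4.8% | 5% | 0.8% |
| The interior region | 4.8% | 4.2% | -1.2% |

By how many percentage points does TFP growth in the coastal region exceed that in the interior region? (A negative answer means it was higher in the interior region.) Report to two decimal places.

-1.54 percentage points

Labor's share = 1 − 0.38 = 0.62.
The coastal region: TFP = 4.8 − 1.9 − 0.496 = 2.404%.
The interior region: TFP = 4.8 − 1.596 + 0.744 = 3.948%.
Difference = 2.404 − (3.948) = -1.544 pp.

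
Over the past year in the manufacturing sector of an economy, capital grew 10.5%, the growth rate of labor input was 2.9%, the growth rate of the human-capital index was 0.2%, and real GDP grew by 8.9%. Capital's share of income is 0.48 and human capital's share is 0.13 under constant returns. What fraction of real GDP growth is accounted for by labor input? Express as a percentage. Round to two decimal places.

Labor's share = 1 − 0.48 − 0.13 = 0.39.
Labor input contributed 0.39 × 2.9 = 1.131 pp.
Share of growth = 1.131 / 8.9 × 100 = 12.7079%.

12.71%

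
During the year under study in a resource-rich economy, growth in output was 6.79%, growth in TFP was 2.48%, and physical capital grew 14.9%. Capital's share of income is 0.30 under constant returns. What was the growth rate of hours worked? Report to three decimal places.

-0.229%

Labor's share = 1 − 0.3 = 0.7.
gY = gA + 0.3×14.9 + 0.7×g.
0.7×g = 6.79 − 2.48 − 4.47 = -0.16.
g = -0.16 / 0.7 = -0.22857%.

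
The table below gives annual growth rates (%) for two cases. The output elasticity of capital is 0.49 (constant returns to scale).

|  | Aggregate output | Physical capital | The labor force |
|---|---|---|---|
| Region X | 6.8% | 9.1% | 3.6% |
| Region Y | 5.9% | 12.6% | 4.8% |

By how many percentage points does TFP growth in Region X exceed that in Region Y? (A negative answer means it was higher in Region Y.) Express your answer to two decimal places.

3.23 percentage points

Labor's share = 1 − 0.49 = 0.51.
Region X: TFP = 6.8 − 4.459 − 1.836 = 0.505%.
Region Y: TFP = 5.9 − 6.174 − 2.448 = -2.722%.
Difference = 0.505 − (-2.722) = 3.227 pp.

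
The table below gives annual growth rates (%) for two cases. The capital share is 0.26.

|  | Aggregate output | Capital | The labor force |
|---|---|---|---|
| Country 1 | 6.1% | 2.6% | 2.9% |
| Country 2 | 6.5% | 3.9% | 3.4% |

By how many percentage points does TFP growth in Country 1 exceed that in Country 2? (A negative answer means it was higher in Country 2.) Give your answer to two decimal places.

Labor's share = 1 − 0.26 = 0.74.
Country 1: TFP = 6.1 − 0.676 − 2.146 = 3.278%.
Country 2: TFP = 6.5 − 1.014 − 2.516 = 2.97%.
Difference = 3.278 − (2.97) = 0.308 pp.

0.31 percentage points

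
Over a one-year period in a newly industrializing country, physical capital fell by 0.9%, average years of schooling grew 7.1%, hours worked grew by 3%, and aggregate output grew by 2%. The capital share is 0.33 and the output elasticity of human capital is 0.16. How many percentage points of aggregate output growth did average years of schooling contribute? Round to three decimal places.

1.136 percentage points

Contribution = share × growth = 0.16 × 7.1 = 1.136 pp.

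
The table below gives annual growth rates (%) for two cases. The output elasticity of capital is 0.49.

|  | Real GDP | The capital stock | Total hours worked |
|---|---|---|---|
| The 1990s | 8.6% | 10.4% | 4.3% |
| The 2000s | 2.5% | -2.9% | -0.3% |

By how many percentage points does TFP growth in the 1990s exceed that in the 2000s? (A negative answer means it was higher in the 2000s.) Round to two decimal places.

Labor's share = 1 − 0.49 = 0.51.
The 1990s: TFP = 8.6 − 5.096 − 2.193 = 1.311%.
The 2000s: TFP = 2.5 + 1.421 + 0.153 = 4.074%.
Difference = 1.311 − (4.074) = -2.763 pp.

-2.76 percentage points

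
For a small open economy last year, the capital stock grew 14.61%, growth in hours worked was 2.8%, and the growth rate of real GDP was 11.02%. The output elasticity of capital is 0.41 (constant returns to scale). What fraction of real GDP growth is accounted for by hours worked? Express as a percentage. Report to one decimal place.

15.0%

Labor's share = 1 − 0.41 = 0.59.
Hours worked contributed 0.59 × 2.8 = 1.652 pp.
Share of growth = 1.652 / 11.02 × 100 = 14.991%.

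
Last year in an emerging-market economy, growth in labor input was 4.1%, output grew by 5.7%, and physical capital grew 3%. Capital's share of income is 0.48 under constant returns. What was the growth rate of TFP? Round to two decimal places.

Labor's share = 1 − 0.48 = 0.52.
Physical capital: 0.48 × 3 = 1.44 pp.
Labor input: 0.52 × 4.1 = 2.132 pp.
TFP growth = 5.7 − 3.572 = 2.128%.

2.13%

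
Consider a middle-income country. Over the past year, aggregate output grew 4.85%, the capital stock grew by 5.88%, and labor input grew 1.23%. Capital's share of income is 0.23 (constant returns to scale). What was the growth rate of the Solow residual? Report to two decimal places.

The Solow residual grew 2.55%.

Labor's share = 1 − 0.23 = 0.77.
The capital stock: 0.23 × 5.88 = 1.3524 pp.
Labor input: 0.77 × 1.23 = 0.9471 pp.
TFP growth = 4.85 − 2.2995 = 2.5505%.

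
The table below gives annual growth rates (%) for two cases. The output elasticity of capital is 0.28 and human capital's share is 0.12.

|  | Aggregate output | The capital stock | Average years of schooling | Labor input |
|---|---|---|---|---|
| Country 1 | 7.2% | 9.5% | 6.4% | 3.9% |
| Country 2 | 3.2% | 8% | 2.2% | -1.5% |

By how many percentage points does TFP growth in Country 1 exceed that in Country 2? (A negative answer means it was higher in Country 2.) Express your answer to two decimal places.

Labor's share = 1 − 0.28 − 0.12 = 0.6.
Country 1: TFP = 7.2 − 2.66 − 0.768 − 2.34 = 1.432%.
Country 2: TFP = 3.2 − 2.24 − 0.264 + 0.9 = 1.596%.
Difference = 1.432 − (1.596) = -0.164 pp.

-0.16 percentage points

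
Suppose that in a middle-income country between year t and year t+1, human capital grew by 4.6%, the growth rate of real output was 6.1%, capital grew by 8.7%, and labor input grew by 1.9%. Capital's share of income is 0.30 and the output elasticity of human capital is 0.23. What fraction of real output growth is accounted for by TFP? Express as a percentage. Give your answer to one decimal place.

TFP accounted for 25.2% of growth.

Labor's share = 1 − 0.3 − 0.23 = 0.47.
Capital: 0.3 × 8.7 = 2.61 pp.
Human capital: 0.23 × 4.6 = 1.058 pp.
Labor input: 0.47 × 1.9 = 0.893 pp.
TFP growth = 6.1 − 4.561 = 1.539%.
TFP share of growth = 1.539 / 6.1 × 100 = 25.23%.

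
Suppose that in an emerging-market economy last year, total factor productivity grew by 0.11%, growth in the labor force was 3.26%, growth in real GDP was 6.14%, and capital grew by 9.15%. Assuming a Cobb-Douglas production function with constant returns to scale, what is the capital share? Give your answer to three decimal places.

gY = gA + α·gK + (1−α)·gL, so gY − gA − gL = α(gK − gL).
6.14 − 0.11 − 3.26 = α × (9.15 − 3.26).
2.77 = 5.89 α, so α = 0.47029.

0.470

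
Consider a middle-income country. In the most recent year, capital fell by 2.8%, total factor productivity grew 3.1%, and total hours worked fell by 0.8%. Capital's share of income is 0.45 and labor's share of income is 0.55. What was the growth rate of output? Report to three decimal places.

Output growth was 1.400%.

Labor's share = 1 − 0.45 = 0.55.
Capital: 0.45 × (-2.8) = -1.26 pp.
Total hours worked: 0.55 × (-0.8) = -0.44 pp.
Output growth = 3.1 + (-1.7) = 1.4%.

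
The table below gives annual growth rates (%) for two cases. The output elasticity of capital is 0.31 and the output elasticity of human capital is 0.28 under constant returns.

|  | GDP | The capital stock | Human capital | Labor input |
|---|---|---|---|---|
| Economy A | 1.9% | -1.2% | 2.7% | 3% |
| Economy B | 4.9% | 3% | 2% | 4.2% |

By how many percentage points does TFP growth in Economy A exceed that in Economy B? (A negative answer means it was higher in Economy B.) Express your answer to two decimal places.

Labor's share = 1 − 0.31 − 0.28 = 0.41.
Economy A: TFP = 1.9 + 0.372 − 0.756 − 1.23 = 0.286%.
Economy B: TFP = 4.9 − 0.93 − 0.56 − 1.722 = 1.688%.
Difference = 0.286 − (1.688) = -1.402 pp.

-1.40 percentage points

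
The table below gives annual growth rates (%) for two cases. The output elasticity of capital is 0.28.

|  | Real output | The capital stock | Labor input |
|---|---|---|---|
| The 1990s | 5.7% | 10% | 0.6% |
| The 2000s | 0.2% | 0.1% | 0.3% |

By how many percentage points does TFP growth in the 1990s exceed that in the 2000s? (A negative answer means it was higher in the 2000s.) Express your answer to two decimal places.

2.51 percentage points

Labor's share = 1 − 0.28 = 0.72.
The 1990s: TFP = 5.7 − 2.8 − 0.432 = 2.468%.
The 2000s: TFP = 0.2 − 0.028 − 0.216 = -0.044%.
Difference = 2.468 − (-0.044) = 2.512 pp.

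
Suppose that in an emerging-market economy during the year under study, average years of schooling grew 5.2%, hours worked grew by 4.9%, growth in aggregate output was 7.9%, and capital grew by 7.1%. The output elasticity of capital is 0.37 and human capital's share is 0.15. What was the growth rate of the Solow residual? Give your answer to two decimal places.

The Solow residual grew 2.14%.

Labor's share = 1 − 0.37 − 0.15 = 0.48.
Capital: 0.37 × 7.1 = 2.627 pp.
Average years of schooling: 0.15 × 5.2 = 0.78 pp.
Hours worked: 0.48 × 4.9 = 2.352 pp.
TFP growth = 7.9 − 5.759 = 2.141%.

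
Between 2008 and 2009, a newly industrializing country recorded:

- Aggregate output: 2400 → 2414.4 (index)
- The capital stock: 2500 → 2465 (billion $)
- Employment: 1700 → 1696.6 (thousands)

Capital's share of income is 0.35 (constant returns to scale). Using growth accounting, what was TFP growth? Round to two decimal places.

1.22%

Aggregate output growth = (2414.4 − 2400) / 2400 = 0.6%.
The capital stock growth = (2465 − 2500) / 2500 = -1.4%.
Employment growth = (1696.6 − 1700) / 1700 = -0.2%.
Labor's share = 1 − 0.35 = 0.65.
The capital stock: 0.35 × (-1.4) = -0.49 pp.
Employment: 0.65 × (-0.2) = -0.13 pp.
TFP growth = 0.6 + 0.62 = 1.22%.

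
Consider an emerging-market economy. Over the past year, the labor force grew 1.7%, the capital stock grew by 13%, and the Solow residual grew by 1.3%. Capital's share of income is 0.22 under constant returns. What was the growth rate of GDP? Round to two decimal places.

5.49%

Labor's share = 1 − 0.22 = 0.78.
The capital stock: 0.22 × 13 = 2.86 pp.
The labor force: 0.78 × 1.7 = 1.326 pp.
Output growth = 1.3 + 4.186 = 5.486%.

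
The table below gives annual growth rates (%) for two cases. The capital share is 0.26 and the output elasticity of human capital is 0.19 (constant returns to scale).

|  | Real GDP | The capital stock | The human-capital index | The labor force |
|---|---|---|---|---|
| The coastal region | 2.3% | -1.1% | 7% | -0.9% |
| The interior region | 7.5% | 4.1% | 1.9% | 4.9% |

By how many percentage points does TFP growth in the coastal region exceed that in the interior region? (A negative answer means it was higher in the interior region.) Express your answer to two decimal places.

Labor's share = 1 − 0.26 − 0.19 = 0.55.
The coastal region: TFP = 2.3 + 0.286 − 1.33 + 0.495 = 1.751%.
The interior region: TFP = 7.5 − 1.066 − 0.361 − 2.695 = 3.378%.
Difference = 1.751 − (3.378) = -1.627 pp.

-1.63 percentage points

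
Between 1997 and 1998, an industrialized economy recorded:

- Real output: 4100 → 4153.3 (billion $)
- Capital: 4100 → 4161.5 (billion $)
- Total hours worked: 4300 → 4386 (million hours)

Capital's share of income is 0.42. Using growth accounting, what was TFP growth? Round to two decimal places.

-0.49%

Real output growth = (4153.3 − 4100) / 4100 = 1.3%.
Capital growth = (4161.5 − 4100) / 4100 = 1.5%.
Total hours worked growth = (4386 − 4300) / 4300 = 2%.
Labor's share = 1 − 0.42 = 0.58.
Capital: 0.42 × 1.5 = 0.63 pp.
Total hours worked: 0.58 × 2 = 1.16 pp.
TFP growth = 1.3 − 1.79 = -0.49%.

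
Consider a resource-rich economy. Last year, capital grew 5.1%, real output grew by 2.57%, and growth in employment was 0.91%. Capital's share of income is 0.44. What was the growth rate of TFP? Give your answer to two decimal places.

Labor's share = 1 − 0.44 = 0.56.
Capital: 0.44 × 5.1 = 2.244 pp.
Employment: 0.56 × 0.91 = 0.5096 pp.
TFP growth = 2.57 − 2.7536 = -0.1836%.

-0.18%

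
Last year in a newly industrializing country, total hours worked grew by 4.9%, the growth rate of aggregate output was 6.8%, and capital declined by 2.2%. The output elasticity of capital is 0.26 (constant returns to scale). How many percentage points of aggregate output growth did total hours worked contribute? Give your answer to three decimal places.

Labor's share = 1 − 0.26 = 0.74.
Contribution = share × growth = 0.74 × 4.9 = 3.626 pp.

3.626 percentage points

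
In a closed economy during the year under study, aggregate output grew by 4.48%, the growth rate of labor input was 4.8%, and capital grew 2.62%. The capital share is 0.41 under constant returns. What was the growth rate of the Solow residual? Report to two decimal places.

Labor's share = 1 − 0.41 = 0.59.
Capital: 0.41 × 2.62 = 1.0742 pp.
Labor input: 0.59 × 4.8 = 2.832 pp.
TFP growth = 4.48 − 3.9062 = 0.5738%.

0.57%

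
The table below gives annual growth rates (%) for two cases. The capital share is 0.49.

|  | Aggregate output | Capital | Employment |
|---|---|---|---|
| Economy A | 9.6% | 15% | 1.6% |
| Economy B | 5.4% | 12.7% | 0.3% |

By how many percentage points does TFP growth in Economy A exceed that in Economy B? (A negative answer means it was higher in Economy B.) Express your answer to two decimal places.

2.41 percentage points

Labor's share = 1 − 0.49 = 0.51.
Economy A: TFP = 9.6 − 7.35 − 0.816 = 1.434%.
Economy B: TFP = 5.4 − 6.223 − 0.153 = -0.976%.
Difference = 1.434 − (-0.976) = 2.41 pp.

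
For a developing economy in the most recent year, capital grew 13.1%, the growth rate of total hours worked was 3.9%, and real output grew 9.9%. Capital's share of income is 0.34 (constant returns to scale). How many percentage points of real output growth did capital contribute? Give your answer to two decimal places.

Contribution = share × growth = 0.34 × 13.1 = 4.454 pp.

4.45 percentage points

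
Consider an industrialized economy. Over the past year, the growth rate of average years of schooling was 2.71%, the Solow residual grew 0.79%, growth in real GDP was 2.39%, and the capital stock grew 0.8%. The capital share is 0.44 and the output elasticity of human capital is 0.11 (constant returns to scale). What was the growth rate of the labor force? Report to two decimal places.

The labor force grew 2.11%.

Labor's share = 1 − 0.44 − 0.11 = 0.45.
gY = gA + 0.44×0.8 + 0.11×2.71 + 0.45×g.
0.45×g = 2.39 − 0.79 − 0.6501 = 0.9499.
g = 0.9499 / 0.45 = 2.1109%.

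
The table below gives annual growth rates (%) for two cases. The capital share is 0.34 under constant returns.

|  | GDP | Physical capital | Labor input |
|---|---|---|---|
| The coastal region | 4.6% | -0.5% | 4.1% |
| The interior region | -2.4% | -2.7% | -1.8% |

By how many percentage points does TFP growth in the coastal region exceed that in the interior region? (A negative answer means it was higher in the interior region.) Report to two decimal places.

2.36 percentage points

Labor's share = 1 − 0.34 = 0.66.
The coastal region: TFP = 4.6 + 0.17 − 2.706 = 2.064%.
The interior region: TFP = -2.4 + 0.918 + 1.188 = -0.294%.
Difference = 2.064 − (-0.294) = 2.358 pp.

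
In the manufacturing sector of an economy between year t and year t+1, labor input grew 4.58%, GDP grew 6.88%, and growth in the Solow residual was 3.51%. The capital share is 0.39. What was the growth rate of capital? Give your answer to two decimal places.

Capital growth was 1.48%.

Labor's share = 1 − 0.39 = 0.61.
gY = gA + 0.61×4.58 + 0.39×g.
0.39×g = 6.88 − 3.51 − 2.7938 = 0.5762.
g = 0.5762 / 0.39 = 1.4774%.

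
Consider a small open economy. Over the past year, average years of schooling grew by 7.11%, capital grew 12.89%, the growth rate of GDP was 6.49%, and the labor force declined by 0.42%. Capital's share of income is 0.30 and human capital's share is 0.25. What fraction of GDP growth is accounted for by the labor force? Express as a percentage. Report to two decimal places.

Labor's share = 1 − 0.3 − 0.25 = 0.45.
The labor force contributed 0.45 × (-0.42) = -0.189 pp.
Share of growth = -0.189 / 6.49 × 100 = -2.9122%.

-2.91%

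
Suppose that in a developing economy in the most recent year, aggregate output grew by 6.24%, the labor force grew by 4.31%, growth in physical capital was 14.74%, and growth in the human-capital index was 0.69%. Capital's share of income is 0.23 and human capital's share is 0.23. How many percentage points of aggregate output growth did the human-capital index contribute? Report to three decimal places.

Contribution = share × growth = 0.23 × 0.69 = 0.1587 pp.

0.159 percentage points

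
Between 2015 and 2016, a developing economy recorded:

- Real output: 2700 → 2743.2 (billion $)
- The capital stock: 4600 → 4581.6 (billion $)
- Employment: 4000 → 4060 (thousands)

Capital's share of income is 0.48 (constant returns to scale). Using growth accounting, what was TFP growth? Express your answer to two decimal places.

1.01%

Real output growth = (2743.2 − 2700) / 2700 = 1.6%.
The capital stock growth = (4581.6 − 4600) / 4600 = -0.4%.
Employment growth = (4060 − 4000) / 4000 = 1.5%.
Labor's share = 1 − 0.48 = 0.52.
The capital stock: 0.48 × (-0.4) = -0.192 pp.
Employment: 0.52 × 1.5 = 0.78 pp.
TFP growth = 1.6 − 0.588 = 1.012%.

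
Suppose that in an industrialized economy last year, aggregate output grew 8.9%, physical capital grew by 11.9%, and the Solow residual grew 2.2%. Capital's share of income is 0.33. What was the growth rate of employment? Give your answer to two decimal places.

Labor's share = 1 − 0.33 = 0.67.
gY = gA + 0.33×11.9 + 0.67×g.
0.67×g = 8.9 − 2.2 − 3.927 = 2.773.
g = 2.773 / 0.67 = 4.1388%.

4.14%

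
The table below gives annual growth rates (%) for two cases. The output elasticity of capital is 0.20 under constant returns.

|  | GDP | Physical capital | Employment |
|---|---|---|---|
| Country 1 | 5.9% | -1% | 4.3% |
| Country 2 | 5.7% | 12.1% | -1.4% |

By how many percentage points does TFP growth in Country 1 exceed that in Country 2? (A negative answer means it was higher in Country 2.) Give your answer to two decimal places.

Labor's share = 1 − 0.2 = 0.8.
Country 1: TFP = 5.9 + 0.2 − 3.44 = 2.66%.
Country 2: TFP = 5.7 − 2.42 + 1.12 = 4.4%.
Difference = 2.66 − (4.4) = -1.74 pp.

-1.74 percentage points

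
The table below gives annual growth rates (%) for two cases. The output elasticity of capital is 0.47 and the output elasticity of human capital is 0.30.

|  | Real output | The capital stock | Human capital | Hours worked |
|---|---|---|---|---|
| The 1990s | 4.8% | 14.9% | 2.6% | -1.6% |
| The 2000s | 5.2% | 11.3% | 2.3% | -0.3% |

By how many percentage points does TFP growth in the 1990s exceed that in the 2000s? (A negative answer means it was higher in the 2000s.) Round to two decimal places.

-1.88 percentage points

Labor's share = 1 − 0.47 − 0.3 = 0.23.
The 1990s: TFP = 4.8 − 7.003 − 0.78 + 0.368 = -2.615%.
The 2000s: TFP = 5.2 − 5.311 − 0.69 + 0.069 = -0.732%.
Difference = -2.615 − (-0.732) = -1.883 pp.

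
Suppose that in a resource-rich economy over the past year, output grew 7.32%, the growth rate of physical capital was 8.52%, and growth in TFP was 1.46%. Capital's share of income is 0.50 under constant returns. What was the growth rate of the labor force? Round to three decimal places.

Labor's share = 1 − 0.5 = 0.5.
gY = gA + 0.5×8.52 + 0.5×g.
0.5×g = 7.32 − 1.46 − 4.26 = 1.6.
g = 1.6 / 0.5 = 3.2%.

3.200%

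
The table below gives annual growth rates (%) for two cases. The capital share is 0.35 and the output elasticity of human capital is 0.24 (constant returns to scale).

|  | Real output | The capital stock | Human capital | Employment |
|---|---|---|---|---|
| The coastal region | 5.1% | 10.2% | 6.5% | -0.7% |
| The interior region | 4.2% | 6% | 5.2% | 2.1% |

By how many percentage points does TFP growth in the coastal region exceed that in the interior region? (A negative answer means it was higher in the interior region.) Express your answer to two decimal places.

Labor's share = 1 − 0.35 − 0.24 = 0.41.
The coastal region: TFP = 5.1 − 3.57 − 1.56 + 0.287 = 0.257%.
The interior region: TFP = 4.2 − 2.1 − 1.248 − 0.861 = -0.009%.
Difference = 0.257 − (-0.009) = 0.266 pp.

0.27 percentage points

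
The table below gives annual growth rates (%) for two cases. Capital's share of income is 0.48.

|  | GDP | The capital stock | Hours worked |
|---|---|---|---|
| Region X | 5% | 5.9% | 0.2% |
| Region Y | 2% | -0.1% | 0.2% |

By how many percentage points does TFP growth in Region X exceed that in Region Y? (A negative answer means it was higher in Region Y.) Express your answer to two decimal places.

Labor's share = 1 − 0.48 = 0.52.
Region X: TFP = 5 − 2.832 − 0.104 = 2.064%.
Region Y: TFP = 2 + 0.048 − 0.104 = 1.944%.
Difference = 2.064 − (1.944) = 0.12 pp.

0.12 percentage points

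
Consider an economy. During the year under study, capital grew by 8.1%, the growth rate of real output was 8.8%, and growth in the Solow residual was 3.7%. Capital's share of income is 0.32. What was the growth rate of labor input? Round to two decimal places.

3.69%

Labor's share = 1 − 0.32 = 0.68.
gY = gA + 0.32×8.1 + 0.68×g.
0.68×g = 8.8 − 3.7 − 2.592 = 2.508.
g = 2.508 / 0.68 = 3.6882%.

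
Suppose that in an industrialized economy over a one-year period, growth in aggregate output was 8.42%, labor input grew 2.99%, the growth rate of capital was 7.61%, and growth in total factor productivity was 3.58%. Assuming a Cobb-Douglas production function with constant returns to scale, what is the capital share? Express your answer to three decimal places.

The capital share is 0.400.

gY = gA + α·gK + (1−α)·gL, so gY − gA − gL = α(gK − gL).
8.42 − 3.58 − 2.99 = α × (7.61 − 2.99).
1.85 = 4.62 α, so α = 0.40043.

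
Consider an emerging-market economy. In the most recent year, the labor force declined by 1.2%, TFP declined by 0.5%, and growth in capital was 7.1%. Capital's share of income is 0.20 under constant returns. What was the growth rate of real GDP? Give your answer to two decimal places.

Labor's share = 1 − 0.2 = 0.8.
Capital: 0.2 × 7.1 = 1.42 pp.
The labor force: 0.8 × (-1.2) = -0.96 pp.
Output growth = -0.5 + 0.46 = -0.04%.

-0.04%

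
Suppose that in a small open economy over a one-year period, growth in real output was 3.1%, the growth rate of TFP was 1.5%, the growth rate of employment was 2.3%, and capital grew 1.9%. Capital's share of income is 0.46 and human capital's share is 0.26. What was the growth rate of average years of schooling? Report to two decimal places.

0.32%

Labor's share = 1 − 0.46 − 0.26 = 0.28.
gY = gA + 0.46×1.9 + 0.28×2.3 + 0.26×g.
0.26×g = 3.1 − 1.5 − 1.518 = 0.082.
g = 0.082 / 0.26 = 0.3154%.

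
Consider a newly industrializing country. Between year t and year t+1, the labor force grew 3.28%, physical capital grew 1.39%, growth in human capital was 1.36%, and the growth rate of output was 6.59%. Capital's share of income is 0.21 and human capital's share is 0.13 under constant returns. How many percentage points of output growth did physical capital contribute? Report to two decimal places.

Contribution = share × growth = 0.21 × 1.39 = 0.2919 pp.

0.29 pp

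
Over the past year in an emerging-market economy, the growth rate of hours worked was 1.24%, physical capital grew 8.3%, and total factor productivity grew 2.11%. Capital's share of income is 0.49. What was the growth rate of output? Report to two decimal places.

Labor's share = 1 − 0.49 = 0.51.
Physical capital: 0.49 × 8.3 = 4.067 pp.
Hours worked: 0.51 × 1.24 = 0.6324 pp.
Output growth = 2.11 + 4.6994 = 6.8094%.

Output grew 6.81%.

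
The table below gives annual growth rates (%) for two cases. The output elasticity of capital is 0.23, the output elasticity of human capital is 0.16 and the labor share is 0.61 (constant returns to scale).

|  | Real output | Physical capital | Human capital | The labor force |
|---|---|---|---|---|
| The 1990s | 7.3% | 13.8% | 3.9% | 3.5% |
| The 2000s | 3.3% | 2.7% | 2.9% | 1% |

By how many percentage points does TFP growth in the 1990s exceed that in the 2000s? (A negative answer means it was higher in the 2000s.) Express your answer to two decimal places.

Labor's share = 1 − 0.23 − 0.16 = 0.61.
The 1990s: TFP = 7.3 − 3.174 − 0.624 − 2.135 = 1.367%.
The 2000s: TFP = 3.3 − 0.621 − 0.464 − 0.61 = 1.605%.
Difference = 1.367 − (1.605) = -0.238 pp.

-0.24 percentage points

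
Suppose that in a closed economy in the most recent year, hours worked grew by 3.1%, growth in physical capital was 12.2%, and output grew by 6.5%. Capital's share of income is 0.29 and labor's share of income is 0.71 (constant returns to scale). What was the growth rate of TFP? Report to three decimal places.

0.761%

Labor's share = 1 − 0.29 = 0.71.
Physical capital: 0.29 × 12.2 = 3.538 pp.
Hours worked: 0.71 × 3.1 = 2.201 pp.
TFP growth = 6.5 − 5.739 = 0.761%.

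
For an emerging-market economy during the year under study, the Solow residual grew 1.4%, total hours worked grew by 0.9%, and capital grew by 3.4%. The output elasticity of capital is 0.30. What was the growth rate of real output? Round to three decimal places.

Labor's share = 1 − 0.3 = 0.7.
Capital: 0.3 × 3.4 = 1.02 pp.
Total hours worked: 0.7 × 0.9 = 0.63 pp.
Output growth = 1.4 + 1.65 = 3.05%.

Real output growth was 3.050%.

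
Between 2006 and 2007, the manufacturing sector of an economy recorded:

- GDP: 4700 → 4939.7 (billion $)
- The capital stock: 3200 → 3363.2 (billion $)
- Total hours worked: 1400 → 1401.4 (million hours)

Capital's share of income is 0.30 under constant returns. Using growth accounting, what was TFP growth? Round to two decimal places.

GDP growth = (4939.7 − 4700) / 4700 = 5.1%.
The capital stock growth = (3363.2 − 3200) / 3200 = 5.1%.
Total hours worked growth = (1401.4 − 1400) / 1400 = 0.1%.
Labor's share = 1 − 0.3 = 0.7.
The capital stock: 0.3 × 5.1 = 1.53 pp.
Total hours worked: 0.7 × 0.1 = 0.07 pp.
TFP growth = 5.1 − 1.6 = 3.5%.

TFP grew 3.50%.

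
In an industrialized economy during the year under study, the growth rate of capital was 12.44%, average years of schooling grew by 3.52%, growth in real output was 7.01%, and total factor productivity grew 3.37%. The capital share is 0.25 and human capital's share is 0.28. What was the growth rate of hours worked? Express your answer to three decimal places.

Labor's share = 1 − 0.25 − 0.28 = 0.47.
gY = gA + 0.25×12.44 + 0.28×3.52 + 0.47×g.
0.47×g = 7.01 − 3.37 − 4.0956 = -0.4556.
g = -0.4556 / 0.47 = -0.96936%.

-0.969%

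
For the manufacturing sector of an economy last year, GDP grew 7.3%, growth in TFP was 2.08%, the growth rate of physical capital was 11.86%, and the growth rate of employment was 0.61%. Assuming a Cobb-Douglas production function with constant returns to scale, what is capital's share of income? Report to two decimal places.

gY = gA + α·gK + (1−α)·gL, so gY − gA − gL = α(gK − gL).
7.3 − 2.08 − 0.61 = α × (11.86 − 0.61).
4.61 = 11.25 α, so α = 0.4098.

Capital's share of income is 0.41.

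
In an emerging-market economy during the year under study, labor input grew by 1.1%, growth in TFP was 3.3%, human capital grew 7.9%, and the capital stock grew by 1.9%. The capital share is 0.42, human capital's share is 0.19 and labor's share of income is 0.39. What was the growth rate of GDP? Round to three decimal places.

6.028%

Labor's share = 1 − 0.42 − 0.19 = 0.39.
The capital stock: 0.42 × 1.9 = 0.798 pp.
Human capital: 0.19 × 7.9 = 1.501 pp.
Labor input: 0.39 × 1.1 = 0.429 pp.
Output growth = 3.3 + 2.728 = 6.028%.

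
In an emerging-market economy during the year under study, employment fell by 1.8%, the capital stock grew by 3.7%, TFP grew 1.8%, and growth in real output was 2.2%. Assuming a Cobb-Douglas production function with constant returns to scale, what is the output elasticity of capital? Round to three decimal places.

α = 0.400

gY = gA + α·gK + (1−α)·gL, so gY − gA − gL = α(gK − gL).
2.2 − 1.8 + 1.8 = α × (3.7 − (-1.8)).
2.2 = 5.5 α, so α = 0.4.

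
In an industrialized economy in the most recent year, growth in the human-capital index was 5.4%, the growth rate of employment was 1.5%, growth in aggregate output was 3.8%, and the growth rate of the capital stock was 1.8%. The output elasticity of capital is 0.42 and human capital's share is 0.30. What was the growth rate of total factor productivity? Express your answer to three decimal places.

Total factor productivity grew 1.004%.

Labor's share = 1 − 0.42 − 0.3 = 0.28.
The capital stock: 0.42 × 1.8 = 0.756 pp.
The human-capital index: 0.3 × 5.4 = 1.62 pp.
Employment: 0.28 × 1.5 = 0.42 pp.
TFP growth = 3.8 − 2.796 = 1.004%.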